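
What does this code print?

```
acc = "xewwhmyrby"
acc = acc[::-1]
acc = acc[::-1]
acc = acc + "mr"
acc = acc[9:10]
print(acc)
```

y

reverse → 'ybrymhwwex'
reverse → 'xewwhmyrby'
+ 'mr' → 'xewwhmyrbymr'
slice [9:10] → 'y'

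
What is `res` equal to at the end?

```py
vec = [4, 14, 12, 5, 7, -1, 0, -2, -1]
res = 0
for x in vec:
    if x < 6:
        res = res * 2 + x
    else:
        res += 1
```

x=4: <6, res = 0*2+4 = 4
x=14: not <6, res = 4+1 = 5
x=12: not <6, res = 5+1 = 6
x=5: <6, res = 6*2+5 = 17
x=7: not <6, res = 17+1 = 18
x=-1: <6, res = 18*2+(-1) = 35
x=0: <6, res = 35*2+0 = 70
x=-2: <6, res = 70*2+(-2) = 138
x=-1: <6, res = 138*2+(-1) = 275

275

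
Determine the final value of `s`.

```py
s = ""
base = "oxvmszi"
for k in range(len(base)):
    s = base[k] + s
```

'izsmvxo'

k=0: prepend 'o' → 'o'
k=1: prepend 'x' → 'xo'
k=2: prepend 'v' → 'vxo'
k=3: prepend 'm' → 'mvxo'
k=4: prepend 's' → 'smvxo'
k=5: prepend 'z' → 'zsmvxo'
k=6: prepend 'i' → 'izsmvxo'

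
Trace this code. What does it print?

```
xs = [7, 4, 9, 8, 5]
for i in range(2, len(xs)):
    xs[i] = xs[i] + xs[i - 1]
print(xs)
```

i=2: xs[2] = 9+4 = 13 → [7, 4, 13, 8, 5]
i=3: xs[3] = 8+13 = 21 → [7, 4, 13, 21, 5]
i=4: xs[4] = 5+21 = 26 → [7, 4, 13, 21, 26]

[7, 4, 13, 21, 26]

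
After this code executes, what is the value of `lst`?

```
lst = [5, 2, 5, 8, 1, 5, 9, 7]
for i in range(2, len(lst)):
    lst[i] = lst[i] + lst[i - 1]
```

i=2: lst[2] = 5+2 = 7 → [5, 2, 7, 8, 1, 5, 9, 7]
i=3: lst[3] = 8+7 = 15 → [5, 2, 7, 15, 1, 5, 9, 7]
i=4: lst[4] = 1+15 = 16 → [5, 2, 7, 15, 16, 5, 9, 7]
i=5: lst[5] = 5+16 = 21 → [5, 2, 7, 15, 16, 21, 9, 7]
i=6: lst[6] = 9+21 = 30 → [5, 2, 7, 15, 16, 21, 30, 7]
i=7: lst[7] = 7+30 = 37 → [5, 2, 7, 15, 16, 21, 30, 37]

[5, 2, 7, 15, 16, 21, 30, 37]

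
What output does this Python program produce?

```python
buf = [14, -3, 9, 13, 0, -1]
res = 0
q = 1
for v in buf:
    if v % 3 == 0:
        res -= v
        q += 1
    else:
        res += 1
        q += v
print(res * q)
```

-90

v=14: not %3==0, res = 0+1 = 1; q=15
v=-3: %3==0, res = 1-(-3) = 4; q=16
v=9: %3==0, res = 4-9 = -5; q=17
v=13: not %3==0, res = (-5)+1 = -4; q=30
v=0: %3==0, res = (-4)-0 = -4; q=31
v=-1: not %3==0, res = (-4)+1 = -3; q=30
res*q = (-3)*30 = -90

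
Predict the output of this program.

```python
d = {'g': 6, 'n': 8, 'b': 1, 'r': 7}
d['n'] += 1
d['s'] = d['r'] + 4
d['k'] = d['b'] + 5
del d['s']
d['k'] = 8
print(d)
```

{'g': 6, 'n': 9, 'b': 1, 'r': 7, 'k': 8}

d['n'] = 8+1 = 9 → {'g': 6, 'n': 9, 'b': 1, 'r': 7}
d['s'] = d['r']+4 = 11 → {'g': 6, 'n': 9, 'b': 1, 'r': 7, 's': 11}
d['k'] = d['b']+5 = 6 → {'g': 6, 'n': 9, 'b': 1, 'r': 7, 's': 11, 'k': 6}
del 's' → {'g': 6, 'n': 9, 'b': 1, 'r': 7, 'k': 6}
d['k'] = 8 → {'g': 6, 'n': 9, 'b': 1, 'r': 7, 'k': 8}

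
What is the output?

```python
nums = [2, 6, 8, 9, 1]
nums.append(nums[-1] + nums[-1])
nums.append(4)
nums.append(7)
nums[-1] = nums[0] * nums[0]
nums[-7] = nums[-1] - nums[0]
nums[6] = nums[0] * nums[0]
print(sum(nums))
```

append nums[-1]+nums[-1] = 1+1 = 2 → [2, 6, 8, 9, 1, 2]
append 4 → [2, 6, 8, 9, 1, 2, 4]
append 7 → [2, 6, 8, 9, 1, 2, 4, 7]
nums[-1] = nums[0]*nums[0] = 2*2 = 4 → [2, 6, 8, 9, 1, 2, 4, 4]
nums[-7] = nums[-1]-nums[0] = 4-2 = 2 → [2, 2, 8, 9, 1, 2, 4, 4]
nums[6] = nums[0]*nums[0] = 2*2 = 4 → [2, 2, 8, 9, 1, 2, 4, 4]
sum = 32

32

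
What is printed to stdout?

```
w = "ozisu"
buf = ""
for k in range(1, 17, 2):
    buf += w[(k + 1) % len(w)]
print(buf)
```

iuzsoiuz

k=1: add w[2]='i' → 'i'
k=3: add w[4]='u' → 'iu'
k=5: add w[1]='z' → 'iuz'
k=7: add w[3]='s' → 'iuzs'
k=9: add w[0]='o' → 'iuzso'
k=11: add w[2]='i' → 'iuzsoi'
k=13: add w[4]='u' → 'iuzsoiu'
k=15: add w[1]='z' → 'iuzsoiuz'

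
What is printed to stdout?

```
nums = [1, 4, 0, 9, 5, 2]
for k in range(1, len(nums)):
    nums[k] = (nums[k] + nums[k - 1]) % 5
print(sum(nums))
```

k=1: nums[1] = (4+1)%5 = 0 → [1, 0, 0, 9, 5, 2]
k=2: nums[2] = (0+0)%5 = 0 → [1, 0, 0, 9, 5, 2]
k=3: nums[3] = (9+0)%5 = 4 → [1, 0, 0, 4, 5, 2]
k=4: nums[4] = (5+4)%5 = 4 → [1, 0, 0, 4, 4, 2]
k=5: nums[5] = (2+4)%5 = 1 → [1, 0, 0, 4, 4, 1]
sum = 10

10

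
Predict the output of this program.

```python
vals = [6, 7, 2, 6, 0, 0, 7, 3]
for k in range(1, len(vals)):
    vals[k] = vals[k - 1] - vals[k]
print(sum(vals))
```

-60

k=1: vals[1] = 6-7 = -1 → [6, -1, 2, 6, 0, 0, 7, 3]
k=2: vals[2] = (-1)-2 = -3 → [6, -1, -3, 6, 0, 0, 7, 3]
k=3: vals[3] = (-3)-6 = -9 → [6, -1, -3, -9, 0, 0, 7, 3]
k=4: vals[4] = (-9)-0 = -9 → [6, -1, -3, -9, -9, 0, 7, 3]
k=5: vals[5] = (-9)-0 = -9 → [6, -1, -3, -9, -9, -9, 7, 3]
k=6: vals[6] = (-9)-7 = -16 → [6, -1, -3, -9, -9, -9, -16, 3]
k=7: vals[7] = (-16)-3 = -19 → [6, -1, -3, -9, -9, -9, -16, -19]
sum = -60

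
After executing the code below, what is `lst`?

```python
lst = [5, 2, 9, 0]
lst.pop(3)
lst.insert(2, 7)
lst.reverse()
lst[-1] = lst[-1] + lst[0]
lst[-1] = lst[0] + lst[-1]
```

pop(3) removes 0 → [5, 2, 9]
insert 7 at 2 → [5, 2, 7, 9]
reverse → [9, 7, 2, 5]
lst[-1] = lst[-1]+lst[0] = 5+9 = 14 → [9, 7, 2, 14]
lst[-1] = lst[0]+lst[-1] = 9+14 = 23 → [9, 7, 2, 23]

[9, 7, 2, 23]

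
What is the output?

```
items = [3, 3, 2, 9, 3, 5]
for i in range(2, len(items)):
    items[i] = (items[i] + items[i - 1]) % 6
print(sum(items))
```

22

i=2: items[2] = (2+3)%6 = 5 → [3, 3, 5, 9, 3, 5]
i=3: items[3] = (9+5)%6 = 2 → [3, 3, 5, 2, 3, 5]
i=4: items[4] = (3+2)%6 = 5 → [3, 3, 5, 2, 5, 5]
i=5: items[5] = (5+5)%6 = 4 → [3, 3, 5, 2, 5, 4]
sum = 22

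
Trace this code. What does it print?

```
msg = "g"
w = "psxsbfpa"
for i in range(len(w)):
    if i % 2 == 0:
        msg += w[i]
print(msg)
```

gpxbp

i=0: add 'p' → 'gp'
i=1: skip
i=2: add 'x' → 'gpx'
i=3: skip
i=4: add 'b' → 'gpxb'
i=5: skip
i=6: add 'p' → 'gpxbp'
i=7: skip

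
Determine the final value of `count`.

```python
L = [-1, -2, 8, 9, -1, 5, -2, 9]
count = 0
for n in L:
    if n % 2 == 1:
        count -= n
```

n=-1: odd, count = 0-(-1) = 1
n=-2: not odd
n=8: not odd
n=9: odd, count = 1-9 = -8
n=-1: odd, count = (-8)-(-1) = -7
n=5: odd, count = (-7)-5 = -12
n=-2: not odd
n=9: odd, count = (-12)-9 = -21

-21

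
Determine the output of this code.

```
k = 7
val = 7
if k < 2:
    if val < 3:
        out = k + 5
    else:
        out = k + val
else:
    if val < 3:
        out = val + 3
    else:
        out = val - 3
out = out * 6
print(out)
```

k=7, val=7
k < 2 is False; val < 3 is False
→ out = val - 3 = 4
out = 4*6 = 24

24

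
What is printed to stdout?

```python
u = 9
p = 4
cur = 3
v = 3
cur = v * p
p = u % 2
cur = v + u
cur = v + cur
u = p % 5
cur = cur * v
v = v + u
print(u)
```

cur = 3*4 = 12
p = 9%2 = 1
cur = 3+9 = 12
cur = 3+12 = 15
u = 1%5 = 1
cur = 15*3 = 45
v = 3+1 = 4

1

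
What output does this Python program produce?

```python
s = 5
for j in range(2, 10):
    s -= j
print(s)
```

-39

j=2: s = 5-2 = 3
j=3: s = 3-3 = 0
j=4: s = 0-4 = -4
j=5: s = (-4)-5 = -9
j=6: s = (-9)-6 = -15
j=7: s = (-15)-7 = -22
j=8: s = (-22)-8 = -30
j=9: s = (-30)-9 = -39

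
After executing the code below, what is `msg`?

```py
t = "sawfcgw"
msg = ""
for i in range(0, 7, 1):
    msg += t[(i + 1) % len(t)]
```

i=0: add t[1]='a' → 'a'
i=1: add t[2]='w' → 'aw'
i=2: add t[3]='f' → 'awf'
i=3: add t[4]='c' → 'awfc'
i=4: add t[5]='g' → 'awfcg'
i=5: add t[6]='w' → 'awfcgw'
i=6: add t[0]='s' → 'awfcgws'

'awfcgws'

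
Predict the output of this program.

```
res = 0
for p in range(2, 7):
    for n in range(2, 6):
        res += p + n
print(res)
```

p=2,n=2: res = 0+4 = 4
p=2,n=3: res = 4+5 = 9
p=2,n=4: res = 9+6 = 15
p=2,n=5: res = 15+7 = 22
p=3,n=2: res = 22+5 = 27
p=3,n=3: res = 27+6 = 33
p=3,n=4: res = 33+7 = 40
p=3,n=5: res = 40+8 = 48
p=4,n=2: res = 48+6 = 54
p=4,n=3: res = 54+7 = 61
p=4,n=4: res = 61+8 = 69
p=4,n=5: res = 69+9 = 78
p=5,n=2: res = 78+7 = 85
p=5,n=3: res = 85+8 = 93
p=5,n=4: res = 93+9 = 102
p=5,n=5: res = 102+10 = 112
p=6,n=2: res = 112+8 = 120
p=6,n=3: res = 120+9 = 129
p=6,n=4: res = 129+10 = 139
p=6,n=5: res = 139+11 = 150

150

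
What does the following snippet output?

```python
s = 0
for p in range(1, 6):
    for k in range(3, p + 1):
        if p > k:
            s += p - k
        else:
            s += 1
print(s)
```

p=3,k=3: not 3>3, s = 0+1 = 1
p=4,k=3: 4>3, s = 1+1 = 2
p=4,k=4: not 4>4, s = 2+1 = 3
p=5,k=3: 5>3, s = 3+2 = 5
p=5,k=4: 5>4, s = 5+1 = 6
p=5,k=5: not 5>5, s = 6+1 = 7

7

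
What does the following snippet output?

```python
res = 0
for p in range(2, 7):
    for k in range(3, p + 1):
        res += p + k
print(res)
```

p=3,k=3: res = 0+6 = 6
p=4,k=3: res = 6+7 = 13
p=4,k=4: res = 13+8 = 21
p=5,k=3: res = 21+8 = 29
p=5,k=4: res = 29+9 = 38
p=5,k=5: res = 38+10 = 48
p=6,k=3: res = 48+9 = 57
p=6,k=4: res = 57+10 = 67
p=6,k=5: res = 67+11 = 78
p=6,k=6: res = 78+12 = 90

90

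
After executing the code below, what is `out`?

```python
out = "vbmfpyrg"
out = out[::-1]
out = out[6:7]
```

'b'

reverse → 'grypfmbv'
slice [6:7] → 'b'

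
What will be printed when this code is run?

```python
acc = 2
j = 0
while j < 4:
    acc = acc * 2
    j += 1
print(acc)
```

32

j=0: acc = 2*2 = 4
j=1: acc = 4*2 = 8
j=2: acc = 8*2 = 16
j=3: acc = 16*2 = 32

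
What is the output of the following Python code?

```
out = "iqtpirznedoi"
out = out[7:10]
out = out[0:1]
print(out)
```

slice [7:10] → 'ned'
slice [0:1] → 'n'

n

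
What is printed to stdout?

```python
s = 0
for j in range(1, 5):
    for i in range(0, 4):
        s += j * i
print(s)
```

j=1,i=0: s = 0+0 = 0
j=1,i=1: s = 0+1 = 1
j=1,i=2: s = 1+2 = 3
j=1,i=3: s = 3+3 = 6
j=2,i=0: s = 6+0 = 6
j=2,i=1: s = 6+2 = 8
j=2,i=2: s = 8+4 = 12
j=2,i=3: s = 12+6 = 18
j=3,i=0: s = 18+0 = 18
j=3,i=1: s = 18+3 = 21
j=3,i=2: s = 21+6 = 27
j=3,i=3: s = 27+9 = 36
j=4,i=0: s = 36+0 = 36
j=4,i=1: s = 36+4 = 40
j=4,i=2: s = 40+8 = 48
j=4,i=3: s = 48+12 = 60

60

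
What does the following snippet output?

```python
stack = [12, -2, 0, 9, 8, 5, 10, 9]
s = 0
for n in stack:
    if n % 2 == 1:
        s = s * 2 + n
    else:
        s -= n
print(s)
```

n=12: not odd, s = 0-12 = -12
n=-2: not odd, s = (-12)-(-2) = -10
n=0: not odd, s = (-10)-0 = -10
n=9: odd, s = (-10)*2+9 = -11
n=8: not odd, s = (-11)-8 = -19
n=5: odd, s = (-19)*2+5 = -33
n=10: not odd, s = (-33)-10 = -43
n=9: odd, s = (-43)*2+9 = -77

-77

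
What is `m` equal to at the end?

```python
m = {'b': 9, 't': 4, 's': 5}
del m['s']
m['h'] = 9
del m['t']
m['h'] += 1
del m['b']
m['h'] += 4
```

{'h': 14}

del 's' → {'b': 9, 't': 4}
m['h'] = 9 → {'b': 9, 't': 4, 'h': 9}
del 't' → {'b': 9, 'h': 9}
m['h'] = 9+1 = 10 → {'b': 9, 'h': 10}
del 'b' → {'h': 10}
m['h'] = 10+4 = 14 → {'h': 14}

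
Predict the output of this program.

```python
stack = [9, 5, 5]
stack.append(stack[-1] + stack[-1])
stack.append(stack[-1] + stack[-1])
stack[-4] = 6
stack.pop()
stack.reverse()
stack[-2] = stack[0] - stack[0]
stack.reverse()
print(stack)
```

[9, 0, 5, 10]

append stack[-1]+stack[-1] = 5+5 = 10 → [9, 5, 5, 10]
append stack[-1]+stack[-1] = 10+10 = 20 → [9, 5, 5, 10, 20]
stack[-4] = 6 → [9, 6, 5, 10, 20]
pop() removes 20 → [9, 6, 5, 10]
reverse → [10, 5, 6, 9]
stack[-2] = stack[0]-stack[0] = 10-10 = 0 → [10, 5, 0, 9]
reverse → [9, 0, 5, 10]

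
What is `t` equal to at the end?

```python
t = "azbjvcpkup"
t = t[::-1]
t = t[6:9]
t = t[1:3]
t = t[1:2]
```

reverse → 'pukpcvjbza'
slice [6:9] → 'jbz'
slice [1:3] → 'bz'
slice [1:2] → 'z'

'z'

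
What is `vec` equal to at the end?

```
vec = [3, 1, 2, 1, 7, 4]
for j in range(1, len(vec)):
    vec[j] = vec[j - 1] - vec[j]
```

j=1: vec[1] = 3-1 = 2 → [3, 2, 2, 1, 7, 4]
j=2: vec[2] = 2-2 = 0 → [3, 2, 0, 1, 7, 4]
j=3: vec[3] = 0-1 = -1 → [3, 2, 0, -1, 7, 4]
j=4: vec[4] = (-1)-7 = -8 → [3, 2, 0, -1, -8, 4]
j=5: vec[5] = (-8)-4 = -12 → [3, 2, 0, -1, -8, -12]

[3, 2, 0, -1, -8, -12]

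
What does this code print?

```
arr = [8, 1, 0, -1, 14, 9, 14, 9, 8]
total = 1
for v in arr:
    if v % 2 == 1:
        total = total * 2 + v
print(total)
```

v=8: not odd
v=1: odd, total = 1*2+1 = 3
v=0: not odd
v=-1: odd, total = 3*2+(-1) = 5
v=14: not odd
v=9: odd, total = 5*2+9 = 19
v=14: not odd
v=9: odd, total = 19*2+9 = 47
v=8: not odd

47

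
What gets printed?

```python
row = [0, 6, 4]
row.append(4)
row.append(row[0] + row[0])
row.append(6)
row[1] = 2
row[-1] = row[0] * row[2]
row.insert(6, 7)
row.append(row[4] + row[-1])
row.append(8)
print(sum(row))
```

append 4 → [0, 6, 4, 4]
append row[0]+row[0] = 0+0 = 0 → [0, 6, 4, 4, 0]
append 6 → [0, 6, 4, 4, 0, 6]
row[1] = 2 → [0, 2, 4, 4, 0, 6]
row[-1] = row[0]*row[2] = 0*4 = 0 → [0, 2, 4, 4, 0, 0]
insert 7 at 6 → [0, 2, 4, 4, 0, 0, 7]
append row[4]+row[-1] = 0+7 = 7 → [0, 2, 4, 4, 0, 0, 7, 7]
append 8 → [0, 2, 4, 4, 0, 0, 7, 7, 8]
sum = 32

32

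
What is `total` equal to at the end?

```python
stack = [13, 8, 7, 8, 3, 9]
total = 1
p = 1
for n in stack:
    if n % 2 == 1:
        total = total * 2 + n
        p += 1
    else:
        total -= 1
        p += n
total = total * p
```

3171

n=13: odd, total = 1*2+13 = 15; p=2
n=8: not odd, total = 15-1 = 14; p=10
n=7: odd, total = 14*2+7 = 35; p=11
n=8: not odd, total = 35-1 = 34; p=19
n=3: odd, total = 34*2+3 = 71; p=20
n=9: odd, total = 71*2+9 = 151; p=21
total*p = 151*21 = 3171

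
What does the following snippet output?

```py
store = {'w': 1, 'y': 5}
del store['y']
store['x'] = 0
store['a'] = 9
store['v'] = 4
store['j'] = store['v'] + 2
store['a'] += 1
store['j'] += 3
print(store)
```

del 'y' → {'w': 1}
store['x'] = 0 → {'w': 1, 'x': 0}
store['a'] = 9 → {'w': 1, 'x': 0, 'a': 9}
store['v'] = 4 → {'w': 1, 'x': 0, 'a': 9, 'v': 4}
store['j'] = store['v']+2 = 6 → {'w': 1, 'x': 0, 'a': 9, 'v': 4, 'j': 6}
store['a'] = 9+1 = 10 → {'w': 1, 'x': 0, 'a': 10, 'v': 4, 'j': 6}
store['j'] = 6+3 = 9 → {'w': 1, 'x': 0, 'a': 10, 'v': 4, 'j': 9}

{'w': 1, 'x': 0, 'a': 10, 'v': 4, 'j': 9}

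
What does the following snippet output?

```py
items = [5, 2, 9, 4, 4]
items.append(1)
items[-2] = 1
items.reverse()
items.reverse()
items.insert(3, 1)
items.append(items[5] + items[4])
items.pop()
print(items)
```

append 1 → [5, 2, 9, 4, 4, 1]
items[-2] = 1 → [5, 2, 9, 4, 1, 1]
reverse → [1, 1, 4, 9, 2, 5]
reverse → [5, 2, 9, 4, 1, 1]
insert 1 at 3 → [5, 2, 9, 1, 4, 1, 1]
append items[5]+items[4] = 1+4 = 5 → [5, 2, 9, 1, 4, 1, 1, 5]
pop() removes 5 → [5, 2, 9, 1, 4, 1, 1]

[5, 2, 9, 1, 4, 1, 1]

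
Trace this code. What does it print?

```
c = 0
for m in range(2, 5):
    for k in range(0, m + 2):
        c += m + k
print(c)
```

78

m=2,k=0: c = 0+2 = 2
m=2,k=1: c = 2+3 = 5
m=2,k=2: c = 5+4 = 9
m=2,k=3: c = 9+5 = 14
m=3,k=0: c = 14+3 = 17
m=3,k=1: c = 17+4 = 21
m=3,k=2: c = 21+5 = 26
m=3,k=3: c = 26+6 = 32
m=3,k=4: c = 32+7 = 39
m=4,k=0: c = 39+4 = 43
m=4,k=1: c = 43+5 = 48
m=4,k=2: c = 48+6 = 54
m=4,k=3: c = 54+7 = 61
m=4,k=4: c = 61+8 = 69
m=4,k=5: c = 69+9 = 78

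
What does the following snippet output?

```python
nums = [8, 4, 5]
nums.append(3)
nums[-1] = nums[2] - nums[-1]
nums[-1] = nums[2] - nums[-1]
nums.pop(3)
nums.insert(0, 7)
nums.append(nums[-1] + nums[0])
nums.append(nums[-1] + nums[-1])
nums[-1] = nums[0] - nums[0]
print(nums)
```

[7, 8, 4, 5, 12, 0]

append 3 → [8, 4, 5, 3]
nums[-1] = nums[2]-nums[-1] = 5-3 = 2 → [8, 4, 5, 2]
nums[-1] = nums[2]-nums[-1] = 5-2 = 3 → [8, 4, 5, 3]
pop(3) removes 3 → [8, 4, 5]
insert 7 at 0 → [7, 8, 4, 5]
append nums[-1]+nums[0] = 5+7 = 12 → [7, 8, 4, 5, 12]
append nums[-1]+nums[-1] = 12+12 = 24 → [7, 8, 4, 5, 12, 24]
nums[-1] = nums[0]-nums[0] = 7-7 = 0 → [7, 8, 4, 5, 12, 0]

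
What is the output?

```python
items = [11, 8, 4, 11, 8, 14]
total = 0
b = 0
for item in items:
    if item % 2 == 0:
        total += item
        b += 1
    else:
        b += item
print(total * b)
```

item=11: not even; b=11
item=8: even, total = 0+8 = 8; b=12
item=4: even, total = 8+4 = 12; b=13
item=11: not even; b=24
item=8: even, total = 12+8 = 20; b=25
item=14: even, total = 20+14 = 34; b=26
total*b = 34*26 = 884

884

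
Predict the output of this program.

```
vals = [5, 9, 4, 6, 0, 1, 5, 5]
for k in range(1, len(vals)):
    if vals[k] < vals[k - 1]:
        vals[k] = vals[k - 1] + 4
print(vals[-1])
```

33

k=1: 9>=5, unchanged → [5, 9, 4, 6, 0, 1, 5, 5]
k=2: 4<9, vals[2] = 9+4 = 13 → [5, 9, 13, 6, 0, 1, 5, 5]
k=3: 6<13, vals[3] = 13+4 = 17 → [5, 9, 13, 17, 0, 1, 5, 5]
k=4: 0<17, vals[4] = 17+4 = 21 → [5, 9, 13, 17, 21, 1, 5, 5]
k=5: 1<21, vals[5] = 21+4 = 25 → [5, 9, 13, 17, 21, 25, 5, 5]
k=6: 5<25, vals[6] = 25+4 = 29 → [5, 9, 13, 17, 21, 25, 29, 5]
k=7: 5<29, vals[7] = 29+4 = 33 → [5, 9, 13, 17, 21, 25, 29, 33]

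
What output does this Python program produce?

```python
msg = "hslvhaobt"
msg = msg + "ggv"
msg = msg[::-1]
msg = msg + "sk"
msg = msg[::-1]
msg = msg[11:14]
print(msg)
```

ggv

+ 'ggv' → 'hslvhaobtggv'
reverse → 'vggtboahvlsh'
+ 'sk' → 'vggtboahvlshsk'
reverse → 'kshslvhaobtggv'
slice [11:14] → 'ggv'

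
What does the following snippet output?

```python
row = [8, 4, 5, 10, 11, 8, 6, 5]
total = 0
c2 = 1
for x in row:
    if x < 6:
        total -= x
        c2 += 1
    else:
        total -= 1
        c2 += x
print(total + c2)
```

x=8: not <6, total = 0-1 = -1; c2=9
x=4: <6, total = (-1)-4 = -5; c2=10
x=5: <6, total = (-5)-5 = -10; c2=11
x=10: not <6, total = (-10)-1 = -11; c2=21
x=11: not <6, total = (-11)-1 = -12; c2=32
x=8: not <6, total = (-12)-1 = -13; c2=40
x=6: not <6, total = (-13)-1 = -14; c2=46
x=5: <6, total = (-14)-5 = -19; c2=47
total+c2 = (-19)+47 = 28

28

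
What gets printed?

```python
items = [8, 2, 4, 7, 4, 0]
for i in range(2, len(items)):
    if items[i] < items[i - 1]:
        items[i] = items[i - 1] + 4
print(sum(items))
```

47

i=2: 4>=2, unchanged → [8, 2, 4, 7, 4, 0]
i=3: 7>=4, unchanged → [8, 2, 4, 7, 4, 0]
i=4: 4<7, items[4] = 7+4 = 11 → [8, 2, 4, 7, 11, 0]
i=5: 0<11, items[5] = 11+4 = 15 → [8, 2, 4, 7, 11, 15]
sum = 47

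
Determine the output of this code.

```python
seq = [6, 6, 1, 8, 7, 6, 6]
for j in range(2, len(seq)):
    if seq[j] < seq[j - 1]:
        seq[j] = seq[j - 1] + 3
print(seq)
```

j=2: 1<6, seq[2] = 6+3 = 9 → [6, 6, 9, 8, 7, 6, 6]
j=3: 8<9, seq[3] = 9+3 = 12 → [6, 6, 9, 12, 7, 6, 6]
j=4: 7<12, seq[4] = 12+3 = 15 → [6, 6, 9, 12, 15, 6, 6]
j=5: 6<15, seq[5] = 15+3 = 18 → [6, 6, 9, 12, 15, 18, 6]
j=6: 6<18, seq[6] = 18+3 = 21 → [6, 6, 9, 12, 15, 18, 21]

[6, 6, 9, 12, 15, 18, 21]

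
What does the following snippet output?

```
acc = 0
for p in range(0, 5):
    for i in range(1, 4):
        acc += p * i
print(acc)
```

p=0,i=1: acc = 0+0 = 0
p=0,i=2: acc = 0+0 = 0
p=0,i=3: acc = 0+0 = 0
p=1,i=1: acc = 0+1 = 1
p=1,i=2: acc = 1+2 = 3
p=1,i=3: acc = 3+3 = 6
p=2,i=1: acc = 6+2 = 8
p=2,i=2: acc = 8+4 = 12
p=2,i=3: acc = 12+6 = 18
p=3,i=1: acc = 18+3 = 21
p=3,i=2: acc = 21+6 = 27
p=3,i=3: acc = 27+9 = 36
p=4,i=1: acc = 36+4 = 40
p=4,i=2: acc = 40+8 = 48
p=4,i=3: acc = 48+12 = 60

60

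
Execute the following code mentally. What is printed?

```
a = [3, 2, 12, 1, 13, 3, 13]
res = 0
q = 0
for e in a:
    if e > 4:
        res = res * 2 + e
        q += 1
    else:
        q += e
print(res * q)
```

1044

e=3: not >4; q=3
e=2: not >4; q=5
e=12: >4, res = 0*2+12 = 12; q=6
e=1: not >4; q=7
e=13: >4, res = 12*2+13 = 37; q=8
e=3: not >4; q=11
e=13: >4, res = 37*2+13 = 87; q=12
res*q = 87*12 = 1044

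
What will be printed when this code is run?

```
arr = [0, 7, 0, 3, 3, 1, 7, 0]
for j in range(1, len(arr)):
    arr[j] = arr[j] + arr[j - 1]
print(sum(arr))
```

93

j=1: arr[1] = 7+0 = 7 → [0, 7, 0, 3, 3, 1, 7, 0]
j=2: arr[2] = 0+7 = 7 → [0, 7, 7, 3, 3, 1, 7, 0]
j=3: arr[3] = 3+7 = 10 → [0, 7, 7, 10, 3, 1, 7, 0]
j=4: arr[4] = 3+10 = 13 → [0, 7, 7, 10, 13, 1, 7, 0]
j=5: arr[5] = 1+13 = 14 → [0, 7, 7, 10, 13, 14, 7, 0]
j=6: arr[6] = 7+14 = 21 → [0, 7, 7, 10, 13, 14, 21, 0]
j=7: arr[7] = 0+21 = 21 → [0, 7, 7, 10, 13, 14, 21, 21]
sum = 93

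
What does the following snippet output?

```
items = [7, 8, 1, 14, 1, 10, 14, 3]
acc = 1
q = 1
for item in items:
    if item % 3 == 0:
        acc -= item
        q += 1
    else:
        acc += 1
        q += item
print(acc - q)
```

-52

item=7: not %3==0, acc = 1+1 = 2; q=8
item=8: not %3==0, acc = 2+1 = 3; q=16
item=1: not %3==0, acc = 3+1 = 4; q=17
item=14: not %3==0, acc = 4+1 = 5; q=31
item=1: not %3==0, acc = 5+1 = 6; q=32
item=10: not %3==0, acc = 6+1 = 7; q=42
item=14: not %3==0, acc = 7+1 = 8; q=56
item=3: %3==0, acc = 8-3 = 5; q=57
acc-q = 5-57 = -52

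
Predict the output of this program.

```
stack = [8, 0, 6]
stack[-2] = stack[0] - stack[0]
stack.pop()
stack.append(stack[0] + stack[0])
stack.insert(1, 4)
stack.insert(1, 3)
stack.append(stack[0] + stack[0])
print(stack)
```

stack[-2] = stack[0]-stack[0] = 8-8 = 0 → [8, 0, 6]
pop() removes 6 → [8, 0]
append stack[0]+stack[0] = 8+8 = 16 → [8, 0, 16]
insert 4 at 1 → [8, 4, 0, 16]
insert 3 at 1 → [8, 3, 4, 0, 16]
append stack[0]+stack[0] = 8+8 = 16 → [8, 3, 4, 0, 16, 16]

[8, 3, 4, 0, 16, 16]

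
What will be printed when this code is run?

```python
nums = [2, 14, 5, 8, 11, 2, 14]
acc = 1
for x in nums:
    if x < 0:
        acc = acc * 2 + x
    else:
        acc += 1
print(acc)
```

x=2: not <0, acc = 1+1 = 2
x=14: not <0, acc = 2+1 = 3
x=5: not <0, acc = 3+1 = 4
x=8: not <0, acc = 4+1 = 5
x=11: not <0, acc = 5+1 = 6
x=2: not <0, acc = 6+1 = 7
x=14: not <0, acc = 7+1 = 8

8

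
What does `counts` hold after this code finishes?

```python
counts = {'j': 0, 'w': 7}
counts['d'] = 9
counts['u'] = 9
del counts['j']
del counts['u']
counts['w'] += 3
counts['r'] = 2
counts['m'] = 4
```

counts['d'] = 9 → {'j': 0, 'w': 7, 'd': 9}
counts['u'] = 9 → {'j': 0, 'w': 7, 'd': 9, 'u': 9}
del 'j' → {'w': 7, 'd': 9, 'u': 9}
del 'u' → {'w': 7, 'd': 9}
counts['w'] = 7+3 = 10 → {'w': 10, 'd': 9}
counts['r'] = 2 → {'w': 10, 'd': 9, 'r': 2}
counts['m'] = 4 → {'w': 10, 'd': 9, 'r': 2, 'm': 4}

{'w': 10, 'd': 9, 'r': 2, 'm': 4}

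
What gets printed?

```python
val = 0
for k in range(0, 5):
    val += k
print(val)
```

10

k=0: val = 0+0 = 0
k=1: val = 0+1 = 1
k=2: val = 1+2 = 3
k=3: val = 3+3 = 6
k=4: val = 6+4 = 10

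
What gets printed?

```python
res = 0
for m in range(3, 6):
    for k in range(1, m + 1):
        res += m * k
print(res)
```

133

m=3,k=1: res = 0+3 = 3
m=3,k=2: res = 3+6 = 9
m=3,k=3: res = 9+9 = 18
m=4,k=1: res = 18+4 = 22
m=4,k=2: res = 22+8 = 30
m=4,k=3: res = 30+12 = 42
m=4,k=4: res = 42+16 = 58
m=5,k=1: res = 58+5 = 63
m=5,k=2: res = 63+10 = 73
m=5,k=3: res = 73+15 = 88
m=5,k=4: res = 88+20 = 108
m=5,k=5: res = 108+25 = 133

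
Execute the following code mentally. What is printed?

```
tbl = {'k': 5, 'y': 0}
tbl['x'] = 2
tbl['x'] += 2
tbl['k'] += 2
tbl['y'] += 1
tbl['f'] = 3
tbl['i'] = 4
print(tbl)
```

{'k': 7, 'y': 1, 'x': 4, 'f': 3, 'i': 4}

tbl['x'] = 2 → {'k': 5, 'y': 0, 'x': 2}
tbl['x'] = 2+2 = 4 → {'k': 5, 'y': 0, 'x': 4}
tbl['k'] = 5+2 = 7 → {'k': 7, 'y': 0, 'x': 4}
tbl['y'] = 0+1 = 1 → {'k': 7, 'y': 1, 'x': 4}
tbl['f'] = 3 → {'k': 7, 'y': 1, 'x': 4, 'f': 3}
tbl['i'] = 4 → {'k': 7, 'y': 1, 'x': 4, 'f': 3, 'i': 4}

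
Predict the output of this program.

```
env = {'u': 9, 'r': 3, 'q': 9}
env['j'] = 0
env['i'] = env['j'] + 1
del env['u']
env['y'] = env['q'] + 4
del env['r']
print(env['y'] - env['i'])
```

env['j'] = 0 → {'u': 9, 'r': 3, 'q': 9, 'j': 0}
env['i'] = env['j']+1 = 1 → {'u': 9, 'r': 3, 'q': 9, 'j': 0, 'i': 1}
del 'u' → {'r': 3, 'q': 9, 'j': 0, 'i': 1}
env['y'] = env['q']+4 = 13 → {'r': 3, 'q': 9, 'j': 0, 'i': 1, 'y': 13}
del 'r' → {'q': 9, 'j': 0, 'i': 1, 'y': 13}
env['y']-env['i'] = 13-1 = 12

12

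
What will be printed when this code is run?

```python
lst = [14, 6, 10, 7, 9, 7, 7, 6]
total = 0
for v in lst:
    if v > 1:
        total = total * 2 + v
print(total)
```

2728

v=14: >1, total = 0*2+14 = 14
v=6: >1, total = 14*2+6 = 34
v=10: >1, total = 34*2+10 = 78
v=7: >1, total = 78*2+7 = 163
v=9: >1, total = 163*2+9 = 335
v=7: >1, total = 335*2+7 = 677
v=7: >1, total = 677*2+7 = 1361
v=6: >1, total = 1361*2+6 = 2728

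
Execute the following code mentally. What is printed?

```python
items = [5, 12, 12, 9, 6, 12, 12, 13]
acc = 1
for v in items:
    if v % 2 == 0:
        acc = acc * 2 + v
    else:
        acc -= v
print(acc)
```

135

v=5: not even, acc = 1-5 = -4
v=12: even, acc = (-4)*2+12 = 4
v=12: even, acc = 4*2+12 = 20
v=9: not even, acc = 20-9 = 11
v=6: even, acc = 11*2+6 = 28
v=12: even, acc = 28*2+12 = 68
v=12: even, acc = 68*2+12 = 148
v=13: not even, acc = 148-13 = 135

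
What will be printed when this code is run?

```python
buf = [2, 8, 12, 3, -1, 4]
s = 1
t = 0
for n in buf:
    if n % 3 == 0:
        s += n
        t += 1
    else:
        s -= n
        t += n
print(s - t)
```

n=2: not %3==0, s = 1-2 = -1; t=2
n=8: not %3==0, s = (-1)-8 = -9; t=10
n=12: %3==0, s = (-9)+12 = 3; t=11
n=3: %3==0, s = 3+3 = 6; t=12
n=-1: not %3==0, s = 6-(-1) = 7; t=11
n=4: not %3==0, s = 7-4 = 3; t=15
s-t = 3-15 = -12

-12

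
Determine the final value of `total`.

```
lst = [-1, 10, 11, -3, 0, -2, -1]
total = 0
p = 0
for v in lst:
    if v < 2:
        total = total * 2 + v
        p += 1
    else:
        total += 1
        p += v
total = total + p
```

13

v=-1: <2, total = 0*2+(-1) = -1; p=1
v=10: not <2, total = (-1)+1 = 0; p=11
v=11: not <2, total = 0+1 = 1; p=22
v=-3: <2, total = 1*2+(-3) = -1; p=23
v=0: <2, total = (-1)*2+0 = -2; p=24
v=-2: <2, total = (-2)*2+(-2) = -6; p=25
v=-1: <2, total = (-6)*2+(-1) = -13; p=26
total+p = (-13)+26 = 13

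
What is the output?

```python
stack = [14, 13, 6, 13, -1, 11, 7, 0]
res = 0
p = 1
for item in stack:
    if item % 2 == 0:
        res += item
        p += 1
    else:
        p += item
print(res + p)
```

67

item=14: even, res = 0+14 = 14; p=2
item=13: not even; p=15
item=6: even, res = 14+6 = 20; p=16
item=13: not even; p=29
item=-1: not even; p=28
item=11: not even; p=39
item=7: not even; p=46
item=0: even, res = 20+0 = 20; p=47
res+p = 20+47 = 67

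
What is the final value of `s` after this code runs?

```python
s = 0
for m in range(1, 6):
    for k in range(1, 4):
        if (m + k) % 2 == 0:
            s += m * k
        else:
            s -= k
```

m=1,k=1: even sum, s = 0+1 = 1
m=1,k=2: odd sum, s = 1-2 = -1
m=1,k=3: even sum, s = (-1)+3 = 2
m=2,k=1: odd sum, s = 2-1 = 1
m=2,k=2: even sum, s = 1+4 = 5
m=2,k=3: odd sum, s = 5-3 = 2
m=3,k=1: even sum, s = 2+3 = 5
m=3,k=2: odd sum, s = 5-2 = 3
m=3,k=3: even sum, s = 3+9 = 12
m=4,k=1: odd sum, s = 12-1 = 11
m=4,k=2: even sum, s = 11+8 = 19
m=4,k=3: odd sum, s = 19-3 = 16
m=5,k=1: even sum, s = 16+5 = 21
m=5,k=2: odd sum, s = 21-2 = 19
m=5,k=3: even sum, s = 19+15 = 34

34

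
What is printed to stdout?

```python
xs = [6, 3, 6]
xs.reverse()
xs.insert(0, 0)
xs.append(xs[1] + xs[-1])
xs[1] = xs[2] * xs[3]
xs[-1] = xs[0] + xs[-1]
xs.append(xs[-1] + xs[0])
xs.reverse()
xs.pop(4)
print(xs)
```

[12, 12, 6, 3, 0]

reverse → [6, 3, 6]
insert 0 at 0 → [0, 6, 3, 6]
append xs[1]+xs[-1] = 6+6 = 12 → [0, 6, 3, 6, 12]
xs[1] = xs[2]*xs[3] = 3*6 = 18 → [0, 18, 3, 6, 12]
xs[-1] = xs[0]+xs[-1] = 0+12 = 12 → [0, 18, 3, 6, 12]
append xs[-1]+xs[0] = 12+0 = 12 → [0, 18, 3, 6, 12, 12]
reverse → [12, 12, 6, 3, 18, 0]
pop(4) removes 18 → [12, 12, 6, 3, 0]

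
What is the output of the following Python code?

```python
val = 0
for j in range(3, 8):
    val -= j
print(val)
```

-25

j=3: val = 0-3 = -3
j=4: val = (-3)-4 = -7
j=5: val = (-7)-5 = -12
j=6: val = (-12)-6 = -18
j=7: val = (-18)-7 = -25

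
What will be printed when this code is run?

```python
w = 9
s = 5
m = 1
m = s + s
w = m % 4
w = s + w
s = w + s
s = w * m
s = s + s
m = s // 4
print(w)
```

m = 5+5 = 10
w = 10%4 = 2
w = 5+2 = 7
s = 7+5 = 12
s = 7*10 = 70
s = 70+70 = 140
m = 140//4 = 35

7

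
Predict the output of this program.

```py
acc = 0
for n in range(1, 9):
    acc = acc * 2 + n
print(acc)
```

n=1: acc = 0*2+1 = 1
n=2: acc = 1*2+2 = 4
n=3: acc = 4*2+3 = 11
n=4: acc = 11*2+4 = 26
n=5: acc = 26*2+5 = 57
n=6: acc = 57*2+6 = 120
n=7: acc = 120*2+7 = 247
n=8: acc = 247*2+8 = 502

502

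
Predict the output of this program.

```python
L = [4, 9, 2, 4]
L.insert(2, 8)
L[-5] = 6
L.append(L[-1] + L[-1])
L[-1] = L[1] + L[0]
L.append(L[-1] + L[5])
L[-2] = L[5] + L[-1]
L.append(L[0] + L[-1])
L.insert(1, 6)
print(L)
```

[6, 6, 9, 8, 2, 4, 45, 30, 36]

insert 8 at 2 → [4, 9, 8, 2, 4]
L[-5] = 6 → [6, 9, 8, 2, 4]
append L[-1]+L[-1] = 4+4 = 8 → [6, 9, 8, 2, 4, 8]
L[-1] = L[1]+L[0] = 9+6 = 15 → [6, 9, 8, 2, 4, 15]
append L[-1]+L[5] = 15+15 = 30 → [6, 9, 8, 2, 4, 15, 30]
L[-2] = L[5]+L[-1] = 15+30 = 45 → [6, 9, 8, 2, 4, 45, 30]
append L[0]+L[-1] = 6+30 = 36 → [6, 9, 8, 2, 4, 45, 30, 36]
insert 6 at 1 → [6, 6, 9, 8, 2, 4, 45, 30, 36]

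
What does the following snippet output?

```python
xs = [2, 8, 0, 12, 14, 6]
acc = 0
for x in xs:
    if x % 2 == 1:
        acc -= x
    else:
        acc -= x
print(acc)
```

x=2: not odd, acc = 0-2 = -2
x=8: not odd, acc = (-2)-8 = -10
x=0: not odd, acc = (-10)-0 = -10
x=12: not odd, acc = (-10)-12 = -22
x=14: not odd, acc = (-22)-14 = -36
x=6: not odd, acc = (-36)-6 = -42

-42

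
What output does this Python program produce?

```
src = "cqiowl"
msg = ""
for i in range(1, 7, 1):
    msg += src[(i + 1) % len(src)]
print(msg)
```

iowlcq

i=1: add src[2]='i' → 'i'
i=2: add src[3]='o' → 'io'
i=3: add src[4]='w' → 'iow'
i=4: add src[5]='l' → 'iowl'
i=5: add src[0]='c' → 'iowlc'
i=6: add src[1]='q' → 'iowlcq'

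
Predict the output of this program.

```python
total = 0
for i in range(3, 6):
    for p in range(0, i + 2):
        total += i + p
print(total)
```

120

i=3,p=0: total = 0+3 = 3
i=3,p=1: total = 3+4 = 7
i=3,p=2: total = 7+5 = 12
i=3,p=3: total = 12+6 = 18
i=3,p=4: total = 18+7 = 25
i=4,p=0: total = 25+4 = 29
i=4,p=1: total = 29+5 = 34
i=4,p=2: total = 34+6 = 40
i=4,p=3: total = 40+7 = 47
i=4,p=4: total = 47+8 = 55
i=4,p=5: total = 55+9 = 64
i=5,p=0: total = 64+5 = 69
i=5,p=1: total = 69+6 = 75
i=5,p=2: total = 75+7 = 82
i=5,p=3: total = 82+8 = 90
i=5,p=4: total = 90+9 = 99
i=5,p=5: total = 99+10 = 109
i=5,p=6: total = 109+11 = 120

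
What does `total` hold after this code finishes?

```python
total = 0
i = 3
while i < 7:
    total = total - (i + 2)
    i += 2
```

i=3: total = 0-5 = -5
i=5: total = (-5)-7 = -12

-12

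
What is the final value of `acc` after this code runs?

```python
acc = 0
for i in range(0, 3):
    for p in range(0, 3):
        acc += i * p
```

9

i=0,p=0: acc = 0+0 = 0
i=0,p=1: acc = 0+0 = 0
i=0,p=2: acc = 0+0 = 0
i=1,p=0: acc = 0+0 = 0
i=1,p=1: acc = 0+1 = 1
i=1,p=2: acc = 1+2 = 3
i=2,p=0: acc = 3+0 = 3
i=2,p=1: acc = 3+2 = 5
i=2,p=2: acc = 5+4 = 9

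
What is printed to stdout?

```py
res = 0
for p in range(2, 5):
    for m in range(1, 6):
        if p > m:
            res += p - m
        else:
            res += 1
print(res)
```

19

p=2,m=1: 2>1, res = 0+1 = 1
p=2,m=2: not 2>2, res = 1+1 = 2
p=2,m=3: not 2>3, res = 2+1 = 3
p=2,m=4: not 2>4, res = 3+1 = 4
p=2,m=5: not 2>5, res = 4+1 = 5
p=3,m=1: 3>1, res = 5+2 = 7
p=3,m=2: 3>2, res = 7+1 = 8
p=3,m=3: not 3>3, res = 8+1 = 9
p=3,m=4: not 3>4, res = 9+1 = 10
p=3,m=5: not 3>5, res = 10+1 = 11
p=4,m=1: 4>1, res = 11+3 = 14
p=4,m=2: 4>2, res = 14+2 = 16
p=4,m=3: 4>3, res = 16+1 = 17
p=4,m=4: not 4>4, res = 17+1 = 18
p=4,m=5: not 4>5, res = 18+1 = 19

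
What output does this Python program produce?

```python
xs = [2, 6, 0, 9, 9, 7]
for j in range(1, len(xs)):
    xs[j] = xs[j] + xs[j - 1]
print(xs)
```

j=1: xs[1] = 6+2 = 8 → [2, 8, 0, 9, 9, 7]
j=2: xs[2] = 0+8 = 8 → [2, 8, 8, 9, 9, 7]
j=3: xs[3] = 9+8 = 17 → [2, 8, 8, 17, 9, 7]
j=4: xs[4] = 9+17 = 26 → [2, 8, 8, 17, 26, 7]
j=5: xs[5] = 7+26 = 33 → [2, 8, 8, 17, 26, 33]

[2, 8, 8, 17, 26, 33]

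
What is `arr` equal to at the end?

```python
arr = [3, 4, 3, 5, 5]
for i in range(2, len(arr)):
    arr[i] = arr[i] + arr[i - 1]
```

i=2: arr[2] = 3+4 = 7 → [3, 4, 7, 5, 5]
i=3: arr[3] = 5+7 = 12 → [3, 4, 7, 12, 5]
i=4: arr[4] = 5+12 = 17 → [3, 4, 7, 12, 17]

[3, 4, 7, 12, 17]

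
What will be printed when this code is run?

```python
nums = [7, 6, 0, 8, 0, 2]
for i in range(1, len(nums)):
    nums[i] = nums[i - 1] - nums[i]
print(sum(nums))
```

-14

i=1: nums[1] = 7-6 = 1 → [7, 1, 0, 8, 0, 2]
i=2: nums[2] = 1-0 = 1 → [7, 1, 1, 8, 0, 2]
i=3: nums[3] = 1-8 = -7 → [7, 1, 1, -7, 0, 2]
i=4: nums[4] = (-7)-0 = -7 → [7, 1, 1, -7, -7, 2]
i=5: nums[5] = (-7)-2 = -9 → [7, 1, 1, -7, -7, -9]
sum = -14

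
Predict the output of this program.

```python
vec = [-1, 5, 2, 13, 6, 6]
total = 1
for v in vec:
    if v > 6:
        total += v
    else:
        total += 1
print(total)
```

v=-1: not >6, total = 1+1 = 2
v=5: not >6, total = 2+1 = 3
v=2: not >6, total = 3+1 = 4
v=13: >6, total = 4+13 = 17
v=6: not >6, total = 17+1 = 18
v=6: not >6, total = 18+1 = 19

19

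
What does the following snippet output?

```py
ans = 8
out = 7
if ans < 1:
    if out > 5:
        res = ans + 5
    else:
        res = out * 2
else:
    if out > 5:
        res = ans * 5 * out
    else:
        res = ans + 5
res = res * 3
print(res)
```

ans=8, out=7
ans < 1 is False; out > 5 is True
→ res = ans * 5 * out = 280
res = 280*3 = 840

840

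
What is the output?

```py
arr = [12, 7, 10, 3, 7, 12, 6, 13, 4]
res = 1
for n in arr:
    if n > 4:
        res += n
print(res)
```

68

n=12: >4, res = 1+12 = 13
n=7: >4, res = 13+7 = 20
n=10: >4, res = 20+10 = 30
n=3: not >4
n=7: >4, res = 30+7 = 37
n=12: >4, res = 37+12 = 49
n=6: >4, res = 49+6 = 55
n=13: >4, res = 55+13 = 68
n=4: not >4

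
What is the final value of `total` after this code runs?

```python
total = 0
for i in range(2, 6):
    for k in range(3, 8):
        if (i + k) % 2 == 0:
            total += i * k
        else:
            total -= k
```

130

i=2,k=3: odd sum, total = 0-3 = -3
i=2,k=4: even sum, total = (-3)+8 = 5
i=2,k=5: odd sum, total = 5-5 = 0
i=2,k=6: even sum, total = 0+12 = 12
i=2,k=7: odd sum, total = 12-7 = 5
i=3,k=3: even sum, total = 5+9 = 14
i=3,k=4: odd sum, total = 14-4 = 10
i=3,k=5: even sum, total = 10+15 = 25
i=3,k=6: odd sum, total = 25-6 = 19
i=3,k=7: even sum, total = 19+21 = 40
i=4,k=3: odd sum, total = 40-3 = 37
i=4,k=4: even sum, total = 37+16 = 53
i=4,k=5: odd sum, total = 53-5 = 48
i=4,k=6: even sum, total = 48+24 = 72
i=4,k=7: odd sum, total = 72-7 = 65
i=5,k=3: even sum, total = 65+15 = 80
i=5,k=4: odd sum, total = 80-4 = 76
i=5,k=5: even sum, total = 76+25 = 101
i=5,k=6: odd sum, total = 101-6 = 95
i=5,k=7: even sum, total = 95+35 = 130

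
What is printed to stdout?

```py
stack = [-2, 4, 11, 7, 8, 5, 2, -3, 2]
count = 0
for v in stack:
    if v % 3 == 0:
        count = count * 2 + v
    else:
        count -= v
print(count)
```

-75

v=-2: not %3==0, count = 0-(-2) = 2
v=4: not %3==0, count = 2-4 = -2
v=11: not %3==0, count = (-2)-11 = -13
v=7: not %3==0, count = (-13)-7 = -20
v=8: not %3==0, count = (-20)-8 = -28
v=5: not %3==0, count = (-28)-5 = -33
v=2: not %3==0, count = (-33)-2 = -35
v=-3: %3==0, count = (-35)*2+(-3) = -73
v=2: not %3==0, count = (-73)-2 = -75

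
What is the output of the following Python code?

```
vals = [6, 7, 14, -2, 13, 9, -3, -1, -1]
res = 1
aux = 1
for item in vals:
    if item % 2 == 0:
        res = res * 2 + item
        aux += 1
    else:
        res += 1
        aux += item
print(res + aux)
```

95

item=6: even, res = 1*2+6 = 8; aux=2
item=7: not even, res = 8+1 = 9; aux=9
item=14: even, res = 9*2+14 = 32; aux=10
item=-2: even, res = 32*2+(-2) = 62; aux=11
item=13: not even, res = 62+1 = 63; aux=24
item=9: not even, res = 63+1 = 64; aux=33
item=-3: not even, res = 64+1 = 65; aux=30
item=-1: not even, res = 65+1 = 66; aux=29
item=-1: not even, res = 66+1 = 67; aux=28
res+aux = 67+28 = 95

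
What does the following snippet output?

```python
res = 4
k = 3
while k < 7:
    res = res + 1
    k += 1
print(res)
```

8

k=3: res = 4+1 = 5
k=4: res = 5+1 = 6
k=5: res = 6+1 = 7
k=6: res = 7+1 = 8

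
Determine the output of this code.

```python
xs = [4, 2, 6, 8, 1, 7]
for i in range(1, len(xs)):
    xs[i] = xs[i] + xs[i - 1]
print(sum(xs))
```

91

i=1: xs[1] = 2+4 = 6 → [4, 6, 6, 8, 1, 7]
i=2: xs[2] = 6+6 = 12 → [4, 6, 12, 8, 1, 7]
i=3: xs[3] = 8+12 = 20 → [4, 6, 12, 20, 1, 7]
i=4: xs[4] = 1+20 = 21 → [4, 6, 12, 20, 21, 7]
i=5: xs[5] = 7+21 = 28 → [4, 6, 12, 20, 21, 28]
sum = 91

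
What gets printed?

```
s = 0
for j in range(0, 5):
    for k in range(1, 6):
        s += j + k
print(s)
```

125

j=0,k=1: s = 0+1 = 1
j=0,k=2: s = 1+2 = 3
j=0,k=3: s = 3+3 = 6
j=0,k=4: s = 6+4 = 10
j=0,k=5: s = 10+5 = 15
j=1,k=1: s = 15+2 = 17
j=1,k=2: s = 17+3 = 20
j=1,k=3: s = 20+4 = 24
j=1,k=4: s = 24+5 = 29
j=1,k=5: s = 29+6 = 35
j=2,k=1: s = 35+3 = 38
j=2,k=2: s = 38+4 = 42
j=2,k=3: s = 42+5 = 47
j=2,k=4: s = 47+6 = 53
j=2,k=5: s = 53+7 = 60
j=3,k=1: s = 60+4 = 64
j=3,k=2: s = 64+5 = 69
j=3,k=3: s = 69+6 = 75
j=3,k=4: s = 75+7 = 82
j=3,k=5: s = 82+8 = 90
j=4,k=1: s = 90+5 = 95
j=4,k=2: s = 95+6 = 101
j=4,k=3: s = 101+7 = 108
j=4,k=4: s = 108+8 = 116
j=4,k=5: s = 116+9 = 125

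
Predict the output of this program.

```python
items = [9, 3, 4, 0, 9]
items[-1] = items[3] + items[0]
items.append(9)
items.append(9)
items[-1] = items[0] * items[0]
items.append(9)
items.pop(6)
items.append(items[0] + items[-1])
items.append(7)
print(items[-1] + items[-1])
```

14

items[-1] = items[3]+items[0] = 0+9 = 9 → [9, 3, 4, 0, 9]
append 9 → [9, 3, 4, 0, 9, 9]
append 9 → [9, 3, 4, 0, 9, 9, 9]
items[-1] = items[0]*items[0] = 9*9 = 81 → [9, 3, 4, 0, 9, 9, 81]
append 9 → [9, 3, 4, 0, 9, 9, 81, 9]
pop(6) removes 81 → [9, 3, 4, 0, 9, 9, 9]
append items[0]+items[-1] = 9+9 = 18 → [9, 3, 4, 0, 9, 9, 9, 18]
append 7 → [9, 3, 4, 0, 9, 9, 9, 18, 7]
items[-1]+items[-1] = 7+7 = 14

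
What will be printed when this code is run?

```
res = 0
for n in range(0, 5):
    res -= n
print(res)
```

-10

n=0: res = 0-0 = 0
n=1: res = 0-1 = -1
n=2: res = (-1)-2 = -3
n=3: res = (-3)-3 = -6
n=4: res = (-6)-4 = -10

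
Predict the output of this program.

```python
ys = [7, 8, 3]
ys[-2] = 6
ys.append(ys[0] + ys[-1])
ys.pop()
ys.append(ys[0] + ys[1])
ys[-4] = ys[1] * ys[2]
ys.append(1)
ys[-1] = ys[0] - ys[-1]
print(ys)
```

[18, 6, 3, 13, 17]

ys[-2] = 6 → [7, 6, 3]
append ys[0]+ys[-1] = 7+3 = 10 → [7, 6, 3, 10]
pop() removes 10 → [7, 6, 3]
append ys[0]+ys[1] = 7+6 = 13 → [7, 6, 3, 13]
ys[-4] = ys[1]*ys[2] = 6*3 = 18 → [18, 6, 3, 13]
append 1 → [18, 6, 3, 13, 1]
ys[-1] = ys[0]-ys[-1] = 18-1 = 17 → [18, 6, 3, 13, 17]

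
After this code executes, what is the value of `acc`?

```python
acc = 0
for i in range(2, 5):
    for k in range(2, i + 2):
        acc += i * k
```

i=2,k=2: acc = 0+4 = 4
i=2,k=3: acc = 4+6 = 10
i=3,k=2: acc = 10+6 = 16
i=3,k=3: acc = 16+9 = 25
i=3,k=4: acc = 25+12 = 37
i=4,k=2: acc = 37+8 = 45
i=4,k=3: acc = 45+12 = 57
i=4,k=4: acc = 57+16 = 73
i=4,k=5: acc = 73+20 = 93

93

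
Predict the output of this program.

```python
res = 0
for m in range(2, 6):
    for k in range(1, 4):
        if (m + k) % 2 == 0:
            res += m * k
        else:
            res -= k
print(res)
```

m=2,k=1: odd sum, res = 0-1 = -1
m=2,k=2: even sum, res = (-1)+4 = 3
m=2,k=3: odd sum, res = 3-3 = 0
m=3,k=1: even sum, res = 0+3 = 3
m=3,k=2: odd sum, res = 3-2 = 1
m=3,k=3: even sum, res = 1+9 = 10
m=4,k=1: odd sum, res = 10-1 = 9
m=4,k=2: even sum, res = 9+8 = 17
m=4,k=3: odd sum, res = 17-3 = 14
m=5,k=1: even sum, res = 14+5 = 19
m=5,k=2: odd sum, res = 19-2 = 17
m=5,k=3: even sum, res = 17+15 = 32

32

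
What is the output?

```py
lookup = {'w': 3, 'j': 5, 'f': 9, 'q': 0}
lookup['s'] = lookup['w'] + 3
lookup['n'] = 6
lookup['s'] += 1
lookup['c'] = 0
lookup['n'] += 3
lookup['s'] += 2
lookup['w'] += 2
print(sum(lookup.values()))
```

37

lookup['s'] = lookup['w']+3 = 6 → {'w': 3, 'j': 5, 'f': 9, 'q': 0, 's': 6}
lookup['n'] = 6 → {'w': 3, 'j': 5, 'f': 9, 'q': 0, 's': 6, 'n': 6}
lookup['s'] = 6+1 = 7 → {'w': 3, 'j': 5, 'f': 9, 'q': 0, 's': 7, 'n': 6}
lookup['c'] = 0 → {'w': 3, 'j': 5, 'f': 9, 'q': 0, 's': 7, 'n': 6, 'c': 0}
lookup['n'] = 6+3 = 9 → {'w': 3, 'j': 5, 'f': 9, 'q': 0, 's': 7, 'n': 9, 'c': 0}
lookup['s'] = 7+2 = 9 → {'w': 3, 'j': 5, 'f': 9, 'q': 0, 's': 9, 'n': 9, 'c': 0}
lookup['w'] = 3+2 = 5 → {'w': 5, 'j': 5, 'f': 9, 'q': 0, 's': 9, 'n': 9, 'c': 0}
sum of values = 37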